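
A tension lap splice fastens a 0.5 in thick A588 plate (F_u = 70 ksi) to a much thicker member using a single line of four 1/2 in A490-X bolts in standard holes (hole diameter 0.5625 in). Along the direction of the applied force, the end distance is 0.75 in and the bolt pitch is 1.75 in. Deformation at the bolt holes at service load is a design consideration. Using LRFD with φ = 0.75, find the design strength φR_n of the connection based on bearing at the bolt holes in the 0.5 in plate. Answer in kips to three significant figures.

Per bolt r_n = 1.2 l_c t F_u ≤ 2.4 d t F_u; upper limit = 2.4 × 0.5 × 0.5 × 70 = 42 kips.
Edge bolt: l_c = 0.75 − 0.5625/2 = 0.4688 in → 1.2 × 0.4688 × 0.5 × 70 = 19.69 → r_n = 19.69 kips.
Interior bolts: l_c = 1.75 − 0.5625 = 1.188 in → 1.2 × 1.188 × 0.5 × 70 = 49.88 → r_n = 42 kips.
R_n = 1 × 19.69 + 3 × 42 = 145.7 kips.
Design strength φR_n = 0.75 × 145.7 = 109 kips.

109 kips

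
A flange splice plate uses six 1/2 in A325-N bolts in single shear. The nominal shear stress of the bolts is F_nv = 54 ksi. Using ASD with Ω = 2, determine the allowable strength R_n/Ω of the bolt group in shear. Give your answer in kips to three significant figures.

31.8 kips

A_b = π × 0.5² / 4 = 0.1963 in².
R_n = F_nv · A_b · n · n_s = 54 × 0.1963 × 6 × 1 = 63.62 kips.
Allowable strength R_n/Ω = 63.62 / 2 = 31.8 kips.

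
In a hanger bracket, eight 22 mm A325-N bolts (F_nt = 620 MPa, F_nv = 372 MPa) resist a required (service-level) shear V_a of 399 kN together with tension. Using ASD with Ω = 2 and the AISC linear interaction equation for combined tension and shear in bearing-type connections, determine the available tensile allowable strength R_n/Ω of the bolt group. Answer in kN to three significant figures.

561 kN

A_b = π·22²/4 = 380.1 mm²; f_rv = 399 × 1000 / (8 × 380.1) = 131.2 MPa.
F'_nt = 1.3 F_nt − (Ω F_nt / F_nv) f_rv = 1.3·620 − (2·620/372)·131.2 = 368.7 MPa, capped at F_nt → F'_nt = 368.7 MPa.
R_n = F'_nt · A_b · n = 368.7 × 380.1 × 8 / 1000 = 1121 kN.
Allowable strength R_n/Ω = 1121 / 2 = 561 kN.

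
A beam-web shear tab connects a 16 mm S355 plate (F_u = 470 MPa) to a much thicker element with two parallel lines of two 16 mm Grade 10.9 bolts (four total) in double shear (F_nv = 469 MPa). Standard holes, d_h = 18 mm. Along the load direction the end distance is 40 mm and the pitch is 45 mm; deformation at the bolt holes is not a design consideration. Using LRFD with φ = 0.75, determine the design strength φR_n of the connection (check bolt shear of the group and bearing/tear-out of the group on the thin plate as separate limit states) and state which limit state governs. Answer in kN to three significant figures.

Bolt shear: A_b = π·16²/4 = 201.1 mm²; R_n = 469 × 201.1 × 4 × 2 / 1000 = 754.4 kN → 0.75 × 754.4 = 566 kN.
Bearing (1.5 l_c t F_u ≤ 3.0 d t F_u): upper limit = 3.0·16·16·470 / 1000 = 361 kN.
  Edge l_c = 40 − 18/2 = 31 → r_n = 349.7 kN; interior l_c = 45 − 18 = 27 → r_n = 304.6 kN.
  R_n,bearing = 2·349.7 + 2·304.6 = 1308 kN → 0.75 × 1308 = 981 kN.
Bolt shear governs: 566 kN.

566 kN (bolt shear governs)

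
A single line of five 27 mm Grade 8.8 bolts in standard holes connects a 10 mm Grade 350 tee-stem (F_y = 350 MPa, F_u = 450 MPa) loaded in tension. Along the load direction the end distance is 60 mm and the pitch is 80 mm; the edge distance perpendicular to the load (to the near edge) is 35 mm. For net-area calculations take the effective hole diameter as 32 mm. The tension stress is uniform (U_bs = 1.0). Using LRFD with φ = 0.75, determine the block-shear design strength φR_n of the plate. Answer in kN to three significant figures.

542 kN

Shear plane L_v = 60 + 4·80 = 380 mm; A_gv = 380 × 10 = 3800 mm².
A_nv = (380 − 4.5·32) × 10 = 2360 mm².
A_nt = (35 − 0.5·32) × 10 = 190 mm².
0.6 F_u A_nv = 637.2 kN; 0.6 F_y A_gv = 798 kN → shear rupture governs the shear term.
R_n = 637.2 + 1.0 × 450 × 190 / 1000 = 722.7 kN.
Design strength φR_n = 0.75 × 722.7 = 542 kN.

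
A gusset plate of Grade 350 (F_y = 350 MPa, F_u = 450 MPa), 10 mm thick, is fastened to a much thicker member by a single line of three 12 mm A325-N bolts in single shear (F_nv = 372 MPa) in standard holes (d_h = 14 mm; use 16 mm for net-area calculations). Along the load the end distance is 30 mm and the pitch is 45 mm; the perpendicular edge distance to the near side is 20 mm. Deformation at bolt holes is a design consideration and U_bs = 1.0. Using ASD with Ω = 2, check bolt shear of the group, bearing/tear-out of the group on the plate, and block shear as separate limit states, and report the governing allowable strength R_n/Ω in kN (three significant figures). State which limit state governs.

Bolt shear: A_b = π·12²/4 = 113.1 mm²; R_n = 372 × 113.1 × 3 × 1 / 1000 = 126.2 kN → 126.2 / 2 = 63.1 kN.
Bearing: edge l_c = 23, r_n = 124.2 kN; interior l_c = 31, r_n = 129.6 kN; R_n = 124.2 + 2·129.6 = 383.4 kN → 192 kN.
Block shear: A_gv = 1200, A_nv = 800, A_nt = 120 mm²; R_n = min(0.6F_uA_nv, 0.6F_yA_gv) + U_bs·F_u·A_nt = 270 kN → 135 kN.
Bolt shear governs: 63.1 kN.

63.1 kN (bolt shear governs)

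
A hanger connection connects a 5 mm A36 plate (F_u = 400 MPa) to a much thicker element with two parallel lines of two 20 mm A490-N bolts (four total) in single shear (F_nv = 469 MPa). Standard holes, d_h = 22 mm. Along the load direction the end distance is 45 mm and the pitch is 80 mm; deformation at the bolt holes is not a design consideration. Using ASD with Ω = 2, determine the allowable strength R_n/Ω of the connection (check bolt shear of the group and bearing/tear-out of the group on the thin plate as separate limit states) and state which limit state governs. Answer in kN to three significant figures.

222 kN (bearing governs)

Bolt shear: A_b = π·20²/4 = 314.2 mm²; R_n = 469 × 314.2 × 4 × 1 / 1000 = 589.4 kN → 589.4 / 2 = 295 kN.
Bearing (1.5 l_c t F_u ≤ 3.0 d t F_u): upper limit = 3.0·20·5·400 / 1000 = 120 kN.
  Edge l_c = 45 − 22/2 = 34 → r_n = 102 kN; interior l_c = 80 − 22 = 58 → r_n = 120 kN.
  R_n,bearing = 2·102 + 2·120 = 444 kN → 444 / 2 = 222 kN.
Bearing governs: 222 kN.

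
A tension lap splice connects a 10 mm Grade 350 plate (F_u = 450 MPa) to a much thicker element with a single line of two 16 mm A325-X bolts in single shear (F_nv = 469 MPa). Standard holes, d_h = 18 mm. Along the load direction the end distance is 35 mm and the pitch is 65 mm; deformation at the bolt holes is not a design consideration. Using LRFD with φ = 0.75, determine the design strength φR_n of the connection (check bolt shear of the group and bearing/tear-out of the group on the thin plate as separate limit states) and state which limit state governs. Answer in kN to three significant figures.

141 kN (bolt shear governs)

Bolt shear: A_b = π·16²/4 = 201.1 mm²; R_n = 469 × 201.1 × 2 × 1 / 1000 = 188.6 kN → 0.75 × 188.6 = 141 kN.
Bearing (1.5 l_c t F_u ≤ 3.0 d t F_u): upper limit = 3.0·16·10·450 / 1000 = 216 kN.
  Edge l_c = 35 − 18/2 = 26 → r_n = 175.5 kN; interior l_c = 65 − 18 = 47 → r_n = 216 kN.
  R_n,bearing = 1·175.5 + 1·216 = 391.5 kN → 0.75 × 391.5 = 294 kN.
Bolt shear governs: 141 kN.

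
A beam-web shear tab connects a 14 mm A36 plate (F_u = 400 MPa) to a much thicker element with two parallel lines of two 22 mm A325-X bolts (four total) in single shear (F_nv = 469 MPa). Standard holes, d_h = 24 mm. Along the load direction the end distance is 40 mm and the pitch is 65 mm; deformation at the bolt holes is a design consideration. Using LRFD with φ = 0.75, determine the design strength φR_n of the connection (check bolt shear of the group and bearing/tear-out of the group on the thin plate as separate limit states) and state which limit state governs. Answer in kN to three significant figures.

535 kN (bolt shear governs)

Bolt shear: A_b = π·22²/4 = 380.1 mm²; R_n = 469 × 380.1 × 4 × 1 / 1000 = 713.1 kN → 0.75 × 713.1 = 535 kN.
Bearing (1.2 l_c t F_u ≤ 2.4 d t F_u): upper limit = 2.4·22·14·400 / 1000 = 295.7 kN.
  Edge l_c = 40 − 24/2 = 28 → r_n = 188.2 kN; interior l_c = 65 − 24 = 41 → r_n = 275.5 kN.
  R_n,bearing = 2·188.2 + 2·275.5 = 927.4 kN → 0.75 × 927.4 = 696 kN.
Bolt shear governs: 535 kN.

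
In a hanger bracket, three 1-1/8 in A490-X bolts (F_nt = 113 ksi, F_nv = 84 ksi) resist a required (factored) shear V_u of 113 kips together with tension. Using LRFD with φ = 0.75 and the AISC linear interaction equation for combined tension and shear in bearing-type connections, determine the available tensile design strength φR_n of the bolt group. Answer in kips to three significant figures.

A_b = π·1.125²/4 = 0.994 in²; f_rv = 113 / (3 × 0.994) = 37.89 ksi.
F'_nt = 1.3 F_nt − (F_nt / φF_nv) f_rv = 1.3·113 − (113/(0.75·84))·37.89 = 78.93 ksi, capped at F_nt → F'_nt = 78.93 ksi.
R_n = F'_nt · A_b · n = 78.93 × 0.994 × 3 = 235.4 kips.
Design strength φR_n = 0.75 × 235.4 = 177 kips.

177 kips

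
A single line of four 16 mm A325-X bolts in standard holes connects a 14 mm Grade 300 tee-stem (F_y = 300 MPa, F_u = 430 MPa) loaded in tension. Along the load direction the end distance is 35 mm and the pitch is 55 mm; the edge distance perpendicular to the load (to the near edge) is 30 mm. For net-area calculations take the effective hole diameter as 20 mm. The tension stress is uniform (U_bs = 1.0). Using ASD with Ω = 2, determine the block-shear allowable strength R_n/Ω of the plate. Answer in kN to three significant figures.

295 kN

Shear plane L_v = 35 + 3·55 = 200 mm; A_gv = 200 × 14 = 2800 mm².
A_nv = (200 − 3.5·20) × 14 = 1820 mm².
A_nt = (30 − 0.5·20) × 14 = 280 mm².
0.6 F_u A_nv = 469.6 kN; 0.6 F_y A_gv = 504 kN → shear rupture governs the shear term.
R_n = 469.6 + 1.0 × 430 × 280 / 1000 = 590 kN.
Allowable strength R_n/Ω = 590 / 2 = 295 kN.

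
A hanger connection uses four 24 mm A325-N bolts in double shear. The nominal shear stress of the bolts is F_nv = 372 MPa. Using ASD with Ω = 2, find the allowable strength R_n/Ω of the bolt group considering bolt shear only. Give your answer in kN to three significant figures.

A_b = π × 24² / 4 = 452.4 mm².
R_n = F_nv · A_b · n · n_s = 372 × 452.4 × 4 × 2 / 1000 = 1346 kN.
Allowable strength R_n/Ω = 1346 / 2 = 673 kN.

673 kN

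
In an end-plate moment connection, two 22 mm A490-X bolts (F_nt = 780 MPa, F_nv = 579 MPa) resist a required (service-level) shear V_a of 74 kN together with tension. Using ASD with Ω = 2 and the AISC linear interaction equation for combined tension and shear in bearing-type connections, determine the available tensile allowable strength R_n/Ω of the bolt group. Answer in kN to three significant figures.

A_b = π·22²/4 = 380.1 mm²; f_rv = 74 × 1000 / (2 × 380.1) = 97.33 MPa.
F'_nt = 1.3 F_nt − (Ω F_nt / F_nv) f_rv = 1.3·780 − (2·780/579)·97.33 = 751.8 MPa, capped at F_nt → F'_nt = 751.8 MPa.
R_n = F'_nt · A_b · n = 751.8 × 380.1 × 2 / 1000 = 571.5 kN.
Allowable strength R_n/Ω = 571.5 / 2 = 286 kN.

286 kN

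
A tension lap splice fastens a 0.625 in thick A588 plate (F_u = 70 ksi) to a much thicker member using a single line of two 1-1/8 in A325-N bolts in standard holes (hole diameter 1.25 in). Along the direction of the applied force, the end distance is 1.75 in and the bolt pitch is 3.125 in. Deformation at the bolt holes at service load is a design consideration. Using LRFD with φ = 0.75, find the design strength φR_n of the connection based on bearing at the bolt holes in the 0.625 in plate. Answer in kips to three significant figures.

Per bolt r_n = 1.2 l_c t F_u ≤ 2.4 d t F_u; upper limit = 2.4 × 1.125 × 0.625 × 70 = 118.1 kips.
Edge bolt: l_c = 1.75 − 1.25/2 = 1.125 in → 1.2 × 1.125 × 0.625 × 70 = 59.06 → r_n = 59.06 kips.
Interior bolts: l_c = 3.125 − 1.25 = 1.875 in → 1.2 × 1.875 × 0.625 × 70 = 98.44 → r_n = 98.44 kips.
R_n = 1 × 59.06 + 1 × 98.44 = 157.5 kips.
Design strength φR_n = 0.75 × 157.5 = 118 kips.

118 kips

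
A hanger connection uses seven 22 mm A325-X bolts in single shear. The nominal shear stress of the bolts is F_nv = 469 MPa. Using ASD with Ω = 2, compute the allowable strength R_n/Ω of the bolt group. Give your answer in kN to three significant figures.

624 kN

A_b = π × 22² / 4 = 380.1 mm².
R_n = F_nv · A_b · n · n_s = 469 × 380.1 × 7 × 1 / 1000 = 1248 kN.
Allowable strength R_n/Ω = 1248 / 2 = 624 kN.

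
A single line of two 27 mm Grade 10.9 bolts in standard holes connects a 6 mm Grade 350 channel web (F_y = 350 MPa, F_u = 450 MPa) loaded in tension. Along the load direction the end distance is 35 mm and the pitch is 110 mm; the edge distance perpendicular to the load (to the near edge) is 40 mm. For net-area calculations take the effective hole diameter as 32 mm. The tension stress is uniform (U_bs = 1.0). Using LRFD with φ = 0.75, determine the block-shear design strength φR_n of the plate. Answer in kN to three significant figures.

Shear plane L_v = 35 + 1·110 = 145 mm; A_gv = 145 × 6 = 870 mm².
A_nv = (145 − 1.5·32) × 6 = 582 mm².
A_nt = (40 − 0.5·32) × 6 = 144 mm².
0.6 F_u A_nv = 157.1 kN; 0.6 F_y A_gv = 182.7 kN → shear rupture governs the shear term.
R_n = 157.1 + 1.0 × 450 × 144 / 1000 = 221.9 kN.
Design strength φR_n = 0.75 × 221.9 = 166 kN.

166 kN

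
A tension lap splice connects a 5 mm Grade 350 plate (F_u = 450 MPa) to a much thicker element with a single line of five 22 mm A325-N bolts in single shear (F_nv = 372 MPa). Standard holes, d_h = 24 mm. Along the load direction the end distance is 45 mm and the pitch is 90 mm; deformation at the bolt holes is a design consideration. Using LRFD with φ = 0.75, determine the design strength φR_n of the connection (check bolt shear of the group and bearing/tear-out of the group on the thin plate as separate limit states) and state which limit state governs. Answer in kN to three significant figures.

423 kN (bearing governs)

Bolt shear: A_b = π·22²/4 = 380.1 mm²; R_n = 372 × 380.1 × 5 × 1 / 1000 = 707 kN → 0.75 × 707 = 530 kN.
Bearing (1.2 l_c t F_u ≤ 2.4 d t F_u): upper limit = 2.4·22·5·450 / 1000 = 118.8 kN.
  Edge l_c = 45 − 24/2 = 33 → r_n = 89.1 kN; interior l_c = 90 − 24 = 66 → r_n = 118.8 kN.
  R_n,bearing = 1·89.1 + 4·118.8 = 564.3 kN → 0.75 × 564.3 = 423 kN.
Bearing governs: 423 kN.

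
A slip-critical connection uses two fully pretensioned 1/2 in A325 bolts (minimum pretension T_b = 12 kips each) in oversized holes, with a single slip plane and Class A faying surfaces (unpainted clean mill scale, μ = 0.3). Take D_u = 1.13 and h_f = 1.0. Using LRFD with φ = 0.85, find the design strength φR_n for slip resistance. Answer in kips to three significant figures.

6.92 kips

R_n = μ · D_u · h_f · T_b · n_s · n_b = 0.3 × 1.13 × 1.0 × 12 × 1 × 2 = 8.136 kips.
Design strength φR_n = 0.85 × 8.136 = 6.92 kips.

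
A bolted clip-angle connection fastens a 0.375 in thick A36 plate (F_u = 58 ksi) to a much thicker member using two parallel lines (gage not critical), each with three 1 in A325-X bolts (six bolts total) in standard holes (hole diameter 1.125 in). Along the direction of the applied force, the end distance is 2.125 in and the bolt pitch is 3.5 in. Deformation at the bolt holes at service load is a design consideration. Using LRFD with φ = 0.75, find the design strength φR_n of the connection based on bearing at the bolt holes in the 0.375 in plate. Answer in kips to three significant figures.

Per bolt r_n = 1.2 l_c t F_u ≤ 2.4 d t F_u; upper limit = 2.4 × 1 × 0.375 × 58 = 52.2 kips.
Edge bolt: l_c = 2.125 − 1.125/2 = 1.562 in → 1.2 × 1.562 × 0.375 × 58 = 40.78 → r_n = 40.78 kips.
Interior bolts: l_c = 3.5 − 1.125 = 2.375 in → 1.2 × 2.375 × 0.375 × 58 = 61.99 → r_n = 52.2 kips.
R_n = 2 × 40.78 + 4 × 52.2 = 290.4 kips.
Design strength φR_n = 0.75 × 290.4 = 218 kips.

218 kips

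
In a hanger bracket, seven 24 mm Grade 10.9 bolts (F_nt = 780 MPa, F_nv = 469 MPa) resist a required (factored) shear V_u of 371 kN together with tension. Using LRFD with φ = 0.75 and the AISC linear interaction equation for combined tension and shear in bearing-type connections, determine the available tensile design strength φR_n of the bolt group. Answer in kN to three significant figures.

A_b = π·24²/4 = 452.4 mm²; f_rv = 371 × 1000 / (7 × 452.4) = 117.2 MPa.
F'_nt = 1.3 F_nt − (F_nt / φF_nv) f_rv = 1.3·780 − (780/(0.75·469))·117.2 = 754.2 MPa, capped at F_nt → F'_nt = 754.2 MPa.
R_n = F'_nt · A_b · n = 754.2 × 452.4 × 7 / 1000 = 2388 kN.
Design strength φR_n = 0.75 × 2388 = 1790 kN.

1790 kN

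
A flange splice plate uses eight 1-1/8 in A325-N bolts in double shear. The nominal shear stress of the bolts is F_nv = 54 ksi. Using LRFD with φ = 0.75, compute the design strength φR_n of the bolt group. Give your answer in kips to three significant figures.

644 kips

A_b = π × 1.125² / 4 = 0.994 in².
R_n = F_nv · A_b · n · n_s = 54 × 0.994 × 8 × 2 = 858.8 kips.
Design strength φR_n = 0.75 × 858.8 = 644 kips.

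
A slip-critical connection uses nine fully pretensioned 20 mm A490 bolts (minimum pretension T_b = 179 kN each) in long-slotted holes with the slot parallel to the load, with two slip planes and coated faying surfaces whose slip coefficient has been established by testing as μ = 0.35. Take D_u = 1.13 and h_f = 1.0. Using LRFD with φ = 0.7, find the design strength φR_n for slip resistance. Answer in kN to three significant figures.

892 kN

R_n = μ · D_u · h_f · T_b · n_s · n_b = 0.35 × 1.13 × 1.0 × 179 × 2 × 9 = 1274 kN.
Design strength φR_n = 0.7 × 1274 = 892 kN.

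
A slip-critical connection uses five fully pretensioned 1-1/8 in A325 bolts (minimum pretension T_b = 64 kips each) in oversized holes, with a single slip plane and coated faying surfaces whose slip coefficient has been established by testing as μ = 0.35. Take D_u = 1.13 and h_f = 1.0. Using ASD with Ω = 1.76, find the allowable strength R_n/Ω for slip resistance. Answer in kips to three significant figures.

R_n = μ · D_u · h_f · T_b · n_s · n_b = 0.35 × 1.13 × 1.0 × 64 × 1 × 5 = 126.6 kips.
Allowable strength R_n/Ω = 126.6 / 1.76 = 71.9 kips.

71.9 kips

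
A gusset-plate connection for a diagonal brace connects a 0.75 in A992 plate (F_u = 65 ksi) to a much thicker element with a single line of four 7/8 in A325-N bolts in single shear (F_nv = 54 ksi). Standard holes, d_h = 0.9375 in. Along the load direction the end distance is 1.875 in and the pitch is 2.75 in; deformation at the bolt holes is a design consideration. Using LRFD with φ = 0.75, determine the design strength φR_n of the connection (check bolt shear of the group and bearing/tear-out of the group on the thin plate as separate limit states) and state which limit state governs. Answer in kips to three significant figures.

Bolt shear: A_b = π·0.875²/4 = 0.6013 in²; R_n = 54 × 0.6013 × 4 × 1 = 129.9 kips → 0.75 × 129.9 = 97.4 kips.
Bearing (1.2 l_c t F_u ≤ 2.4 d t F_u): upper limit = 2.4·0.875·0.75·65 = 102.4 kips.
  Edge l_c = 1.875 − 0.9375/2 = 1.406 → r_n = 82.27 kips; interior l_c = 2.75 − 0.9375 = 1.812 → r_n = 102.4 kips.
  R_n,bearing = 1·82.27 + 3·102.4 = 389.4 kips → 0.75 × 389.4 = 292 kips.
Bolt shear governs: 97.4 kips.

97.4 kips (bolt shear governs)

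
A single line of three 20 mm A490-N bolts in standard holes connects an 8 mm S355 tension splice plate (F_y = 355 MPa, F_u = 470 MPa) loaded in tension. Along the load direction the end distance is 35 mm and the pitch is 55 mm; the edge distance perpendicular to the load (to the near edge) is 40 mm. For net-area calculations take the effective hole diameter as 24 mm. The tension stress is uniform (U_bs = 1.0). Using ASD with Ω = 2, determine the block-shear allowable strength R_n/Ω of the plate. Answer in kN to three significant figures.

Shear plane L_v = 35 + 2·55 = 145 mm; A_gv = 145 × 8 = 1160 mm².
A_nv = (145 − 2.5·24) × 8 = 680 mm².
A_nt = (40 − 0.5·24) × 8 = 224 mm².
0.6 F_u A_nv = 191.8 kN; 0.6 F_y A_gv = 247.1 kN → shear rupture governs the shear term.
R_n = 191.8 + 1.0 × 470 × 224 / 1000 = 297 kN.
Allowable strength R_n/Ω = 297 / 2 = 149 kN.

149 kN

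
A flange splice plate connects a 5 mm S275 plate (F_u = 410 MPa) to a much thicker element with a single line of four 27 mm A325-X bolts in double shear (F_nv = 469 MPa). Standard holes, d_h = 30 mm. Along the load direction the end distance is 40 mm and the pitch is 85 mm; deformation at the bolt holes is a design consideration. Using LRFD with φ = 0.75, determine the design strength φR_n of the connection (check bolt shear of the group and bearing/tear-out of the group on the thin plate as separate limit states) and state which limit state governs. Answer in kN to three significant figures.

345 kN (bearing governs)

Bolt shear: A_b = π·27²/4 = 572.6 mm²; R_n = 469 × 572.6 × 4 × 2 / 1000 = 2148 kN → 0.75 × 2148 = 1610 kN.
Bearing (1.2 l_c t F_u ≤ 2.4 d t F_u): upper limit = 2.4·27·5·410 / 1000 = 132.8 kN.
  Edge l_c = 40 − 30/2 = 25 → r_n = 61.5 kN; interior l_c = 85 − 30 = 55 → r_n = 132.8 kN.
  R_n,bearing = 1·61.5 + 3·132.8 = 460 kN → 0.75 × 460 = 345 kN.
Bearing governs: 345 kN.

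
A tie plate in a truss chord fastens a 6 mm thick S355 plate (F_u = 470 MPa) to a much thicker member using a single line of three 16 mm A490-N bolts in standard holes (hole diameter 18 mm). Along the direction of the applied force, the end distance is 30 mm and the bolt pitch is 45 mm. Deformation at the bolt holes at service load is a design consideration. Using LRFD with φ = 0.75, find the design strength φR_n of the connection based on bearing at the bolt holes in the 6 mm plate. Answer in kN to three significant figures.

190 kN

Per bolt r_n = 1.2 l_c t F_u ≤ 2.4 d t F_u; upper limit = 2.4 × 16 × 6 × 470 / 1000 = 108.3 kN.
Edge bolt: l_c = 30 − 18/2 = 21 mm → 1.2 × 21 × 6 × 470 / 1000 = 71.06 → r_n = 71.06 kN.
Interior bolts: l_c = 45 − 18 = 27 mm → 1.2 × 27 × 6 × 470 / 1000 = 91.37 → r_n = 91.37 kN.
R_n = 1 × 71.06 + 2 × 91.37 = 253.8 kN.
Design strength φR_n = 0.75 × 253.8 = 190 kN.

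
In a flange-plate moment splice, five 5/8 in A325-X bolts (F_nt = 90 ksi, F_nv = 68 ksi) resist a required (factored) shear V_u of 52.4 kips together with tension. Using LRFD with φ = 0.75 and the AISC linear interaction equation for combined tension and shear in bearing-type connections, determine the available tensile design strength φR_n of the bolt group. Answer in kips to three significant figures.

65.3 kips

A_b = π·0.625²/4 = 0.3068 in²; f_rv = 52.4 / (5 × 0.3068) = 34.16 ksi.
F'_nt = 1.3 F_nt − (F_nt / φF_nv) f_rv = 1.3·90 − (90/(0.75·68))·34.16 = 56.72 ksi, capped at F_nt → F'_nt = 56.72 ksi.
R_n = F'_nt · A_b · n = 56.72 × 0.3068 × 5 = 87.01 kips.
Design strength φR_n = 0.75 × 87.01 = 65.3 kips.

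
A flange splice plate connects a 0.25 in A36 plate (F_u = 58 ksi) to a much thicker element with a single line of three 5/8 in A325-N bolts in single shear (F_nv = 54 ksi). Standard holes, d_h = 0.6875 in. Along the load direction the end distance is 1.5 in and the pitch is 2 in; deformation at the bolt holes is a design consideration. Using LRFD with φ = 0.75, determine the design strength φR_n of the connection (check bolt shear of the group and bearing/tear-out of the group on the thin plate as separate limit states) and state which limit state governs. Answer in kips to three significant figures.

37.3 kips (bolt shear governs)

Bolt shear: A_b = π·0.625²/4 = 0.3068 in²; R_n = 54 × 0.3068 × 3 × 1 = 49.7 kips → 0.75 × 49.7 = 37.3 kips.
Bearing (1.2 l_c t F_u ≤ 2.4 d t F_u): upper limit = 2.4·0.625·0.25·58 = 21.75 kips.
  Edge l_c = 1.5 − 0.6875/2 = 1.156 → r_n = 20.12 kips; interior l_c = 2 − 0.6875 = 1.312 → r_n = 21.75 kips.
  R_n,bearing = 1·20.12 + 2·21.75 = 63.62 kips → 0.75 × 63.62 = 47.7 kips.
Bolt shear governs: 37.3 kips.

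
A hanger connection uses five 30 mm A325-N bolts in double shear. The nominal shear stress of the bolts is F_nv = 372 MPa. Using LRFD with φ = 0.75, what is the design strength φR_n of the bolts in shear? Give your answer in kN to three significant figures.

1970 kN

A_b = π × 30² / 4 = 706.9 mm².
R_n = F_nv · A_b · n · n_s = 372 × 706.9 × 5 × 2 / 1000 = 2630 kN.
Design strength φR_n = 0.75 × 2630 = 1970 kN.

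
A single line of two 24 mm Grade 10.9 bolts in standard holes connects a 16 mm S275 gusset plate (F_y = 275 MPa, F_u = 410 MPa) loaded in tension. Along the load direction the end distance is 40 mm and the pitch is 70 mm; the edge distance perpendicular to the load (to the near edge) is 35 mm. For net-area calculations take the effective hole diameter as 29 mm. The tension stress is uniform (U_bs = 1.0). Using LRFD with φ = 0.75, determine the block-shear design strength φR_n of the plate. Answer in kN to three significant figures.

Shear plane L_v = 40 + 1·70 = 110 mm; A_gv = 110 × 16 = 1760 mm².
A_nv = (110 − 1.5·29) × 16 = 1064 mm².
A_nt = (35 − 0.5·29) × 16 = 328 mm².
0.6 F_u A_nv = 261.7 kN; 0.6 F_y A_gv = 290.4 kN → shear rupture governs the shear term.
R_n = 261.7 + 1.0 × 410 × 328 / 1000 = 396.2 kN.
Design strength φR_n = 0.75 × 396.2 = 297 kN.

297 kN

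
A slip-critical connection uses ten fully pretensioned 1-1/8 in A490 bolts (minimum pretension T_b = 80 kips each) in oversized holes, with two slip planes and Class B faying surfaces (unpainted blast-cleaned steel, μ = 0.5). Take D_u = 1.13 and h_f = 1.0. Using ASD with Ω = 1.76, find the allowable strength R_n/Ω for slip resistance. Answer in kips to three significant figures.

514 kips

R_n = μ · D_u · h_f · T_b · n_s · n_b = 0.5 × 1.13 × 1.0 × 80 × 2 × 10 = 904 kips.
Allowable strength R_n/Ω = 904 / 1.76 = 514 kips.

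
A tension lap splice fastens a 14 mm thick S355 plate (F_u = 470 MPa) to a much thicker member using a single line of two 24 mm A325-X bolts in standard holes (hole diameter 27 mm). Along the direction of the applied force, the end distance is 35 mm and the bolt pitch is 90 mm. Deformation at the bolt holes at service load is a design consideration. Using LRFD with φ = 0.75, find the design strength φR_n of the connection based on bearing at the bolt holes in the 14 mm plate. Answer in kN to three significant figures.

Per bolt r_n = 1.2 l_c t F_u ≤ 2.4 d t F_u; upper limit = 2.4 × 24 × 14 × 470 / 1000 = 379 kN.
Edge bolt: l_c = 35 − 27/2 = 21.5 mm → 1.2 × 21.5 × 14 × 470 / 1000 = 169.8 → r_n = 169.8 kN.
Interior bolts: l_c = 90 − 27 = 63 mm → 1.2 × 63 × 14 × 470 / 1000 = 497.4 → r_n = 379 kN.
R_n = 1 × 169.8 + 1 × 379 = 548.8 kN.
Design strength φR_n = 0.75 × 548.8 = 412 kN.

412 kN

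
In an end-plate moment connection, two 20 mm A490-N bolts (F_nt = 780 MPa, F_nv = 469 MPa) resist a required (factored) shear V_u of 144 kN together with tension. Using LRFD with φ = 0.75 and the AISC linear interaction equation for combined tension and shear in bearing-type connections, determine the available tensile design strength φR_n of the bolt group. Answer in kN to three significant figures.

A_b = π·20²/4 = 314.2 mm²; f_rv = 144 × 1000 / (2 × 314.2) = 229.2 MPa.
F'_nt = 1.3 F_nt − (F_nt / φF_nv) f_rv = 1.3·780 − (780/(0.75·469))·229.2 = 505.8 MPa, capped at F_nt → F'_nt = 505.8 MPa.
R_n = F'_nt · A_b · n = 505.8 × 314.2 × 2 / 1000 = 317.8 kN.
Design strength φR_n = 0.75 × 317.8 = 238 kN.

238 kN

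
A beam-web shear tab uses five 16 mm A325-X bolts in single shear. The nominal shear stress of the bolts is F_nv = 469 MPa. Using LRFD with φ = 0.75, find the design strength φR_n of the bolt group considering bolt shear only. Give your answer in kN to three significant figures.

A_b = π × 16² / 4 = 201.1 mm².
R_n = F_nv · A_b · n · n_s = 469 × 201.1 × 5 × 1 / 1000 = 471.5 kN.
Design strength φR_n = 0.75 × 471.5 = 354 kN.

354 kN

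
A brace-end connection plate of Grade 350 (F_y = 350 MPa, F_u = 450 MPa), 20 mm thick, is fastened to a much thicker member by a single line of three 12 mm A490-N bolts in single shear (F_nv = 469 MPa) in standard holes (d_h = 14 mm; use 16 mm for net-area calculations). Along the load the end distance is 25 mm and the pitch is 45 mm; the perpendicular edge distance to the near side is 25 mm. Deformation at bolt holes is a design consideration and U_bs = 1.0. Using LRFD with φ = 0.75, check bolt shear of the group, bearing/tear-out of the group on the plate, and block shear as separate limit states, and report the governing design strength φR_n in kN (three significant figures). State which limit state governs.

119 kN (bolt shear governs)

Bolt shear: A_b = π·12²/4 = 113.1 mm²; R_n = 469 × 113.1 × 3 × 1 / 1000 = 159.1 kN → 0.75 × 159.1 = 119 kN.
Bearing: edge l_c = 18, r_n = 194.4 kN; interior l_c = 31, r_n = 259.2 kN; R_n = 194.4 + 2·259.2 = 712.8 kN → 535 kN.
Block shear: A_gv = 2300, A_nv = 1500, A_nt = 340 mm²; R_n = min(0.6F_uA_nv, 0.6F_yA_gv) + U_bs·F_u·A_nt = 558 kN → 418 kN.
Bolt shear governs: 119 kN.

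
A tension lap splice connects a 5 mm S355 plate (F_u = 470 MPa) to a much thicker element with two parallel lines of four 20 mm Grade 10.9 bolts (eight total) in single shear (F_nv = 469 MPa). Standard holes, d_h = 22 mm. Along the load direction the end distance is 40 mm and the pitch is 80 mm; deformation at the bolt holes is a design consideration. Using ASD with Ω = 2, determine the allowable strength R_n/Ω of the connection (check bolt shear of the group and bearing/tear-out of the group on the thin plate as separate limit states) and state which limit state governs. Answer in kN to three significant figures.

Bolt shear: A_b = π·20²/4 = 314.2 mm²; R_n = 469 × 314.2 × 8 × 1 / 1000 = 1179 kN → 1179 / 2 = 589 kN.
Bearing (1.2 l_c t F_u ≤ 2.4 d t F_u): upper limit = 2.4·20·5·470 / 1000 = 112.8 kN.
  Edge l_c = 40 − 22/2 = 29 → r_n = 81.78 kN; interior l_c = 80 − 22 = 58 → r_n = 112.8 kN.
  R_n,bearing = 2·81.78 + 6·112.8 = 840.4 kN → 840.4 / 2 = 420 kN.
Bearing governs: 420 kN.

420 kN (bearing governs)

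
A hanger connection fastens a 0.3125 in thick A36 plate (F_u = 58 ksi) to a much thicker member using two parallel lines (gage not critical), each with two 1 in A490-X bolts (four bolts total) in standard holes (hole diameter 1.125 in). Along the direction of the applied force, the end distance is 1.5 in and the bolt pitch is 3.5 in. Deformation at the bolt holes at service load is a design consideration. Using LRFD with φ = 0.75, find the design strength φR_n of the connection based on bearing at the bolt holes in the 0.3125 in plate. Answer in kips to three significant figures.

95.8 kips

Per bolt r_n = 1.2 l_c t F_u ≤ 2.4 d t F_u; upper limit = 2.4 × 1 × 0.3125 × 58 = 43.5 kips.
Edge bolt: l_c = 1.5 − 1.125/2 = 0.9375 in → 1.2 × 0.9375 × 0.3125 × 58 = 20.39 → r_n = 20.39 kips.
Interior bolts: l_c = 3.5 − 1.125 = 2.375 in → 1.2 × 2.375 × 0.3125 × 58 = 51.66 → r_n = 43.5 kips.
R_n = 2 × 20.39 + 2 × 43.5 = 127.8 kips.
Design strength φR_n = 0.75 × 127.8 = 95.8 kips.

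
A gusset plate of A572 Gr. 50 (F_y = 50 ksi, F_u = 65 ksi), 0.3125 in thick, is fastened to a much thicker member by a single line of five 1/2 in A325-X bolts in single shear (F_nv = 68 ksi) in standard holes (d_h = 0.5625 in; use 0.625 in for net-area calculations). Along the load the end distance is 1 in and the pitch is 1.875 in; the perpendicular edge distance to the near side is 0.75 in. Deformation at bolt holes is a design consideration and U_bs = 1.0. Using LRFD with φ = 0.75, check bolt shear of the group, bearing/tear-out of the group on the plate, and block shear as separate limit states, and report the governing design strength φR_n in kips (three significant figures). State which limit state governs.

Bolt shear: A_b = π·0.5²/4 = 0.1963 in²; R_n = 68 × 0.1963 × 5 × 1 = 66.76 kips → 0.75 × 66.76 = 50.1 kips.
Bearing: edge l_c = 0.7188, r_n = 17.52 kips; interior l_c = 1.312, r_n = 24.38 kips; R_n = 17.52 + 4·24.38 = 115 kips → 86.3 kips.
Block shear: A_gv = 2.656, A_nv = 1.777, A_nt = 0.1367 in²; R_n = min(0.6F_uA_nv, 0.6F_yA_gv) + U_bs·F_u·A_nt = 78.2 kips → 58.7 kips.
Bolt shear governs: 50.1 kips.

50.1 kips (bolt shear governs)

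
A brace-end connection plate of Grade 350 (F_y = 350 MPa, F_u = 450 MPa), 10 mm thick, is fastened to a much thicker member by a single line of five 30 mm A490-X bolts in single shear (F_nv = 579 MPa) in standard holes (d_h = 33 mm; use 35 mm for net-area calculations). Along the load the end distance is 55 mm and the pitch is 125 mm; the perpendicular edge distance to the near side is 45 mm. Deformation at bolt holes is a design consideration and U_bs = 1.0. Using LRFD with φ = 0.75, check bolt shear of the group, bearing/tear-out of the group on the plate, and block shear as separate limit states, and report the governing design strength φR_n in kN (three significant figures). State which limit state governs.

Bolt shear: A_b = π·30²/4 = 706.9 mm²; R_n = 579 × 706.9 × 5 × 1 / 1000 = 2046 kN → 0.75 × 2046 = 1530 kN.
Bearing: edge l_c = 38.5, r_n = 207.9 kN; interior l_c = 92, r_n = 324 kN; R_n = 207.9 + 4·324 = 1504 kN → 1130 kN.
Block shear: A_gv = 5550, A_nv = 3975, A_nt = 275 mm²; R_n = min(0.6F_uA_nv, 0.6F_yA_gv) + U_bs·F_u·A_nt = 1197 kN → 898 kN.
Block shear governs: 898 kN.

898 kN (block shear governs)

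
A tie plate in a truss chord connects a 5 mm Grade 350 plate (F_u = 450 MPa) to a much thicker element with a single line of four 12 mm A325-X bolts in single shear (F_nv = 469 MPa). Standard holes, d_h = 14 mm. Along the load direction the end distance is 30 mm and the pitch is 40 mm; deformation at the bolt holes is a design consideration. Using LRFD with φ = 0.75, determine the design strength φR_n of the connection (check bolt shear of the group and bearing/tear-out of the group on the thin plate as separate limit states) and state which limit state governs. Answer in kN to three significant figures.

Bolt shear: A_b = π·12²/4 = 113.1 mm²; R_n = 469 × 113.1 × 4 × 1 / 1000 = 212.2 kN → 0.75 × 212.2 = 159 kN.
Bearing (1.2 l_c t F_u ≤ 2.4 d t F_u): upper limit = 2.4·12·5·450 / 1000 = 64.8 kN.
  Edge l_c = 30 − 14/2 = 23 → r_n = 62.1 kN; interior l_c = 40 − 14 = 26 → r_n = 64.8 kN.
  R_n,bearing = 1·62.1 + 3·64.8 = 256.5 kN → 0.75 × 256.5 = 192 kN.
Bolt shear governs: 159 kN.

159 kN (bolt shear governs)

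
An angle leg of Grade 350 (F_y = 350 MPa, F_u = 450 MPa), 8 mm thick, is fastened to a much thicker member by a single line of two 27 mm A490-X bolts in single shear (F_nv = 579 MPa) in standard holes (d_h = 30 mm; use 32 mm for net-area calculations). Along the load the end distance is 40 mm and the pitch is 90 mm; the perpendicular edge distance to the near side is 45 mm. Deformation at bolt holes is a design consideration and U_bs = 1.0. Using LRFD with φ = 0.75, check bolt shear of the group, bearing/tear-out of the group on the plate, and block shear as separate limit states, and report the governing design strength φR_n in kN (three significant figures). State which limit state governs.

Bolt shear: A_b = π·27²/4 = 572.6 mm²; R_n = 579 × 572.6 × 2 × 1 / 1000 = 663 kN → 0.75 × 663 = 497 kN.
Bearing: edge l_c = 25, r_n = 108 kN; interior l_c = 60, r_n = 233.3 kN; R_n = 108 + 1·233.3 = 341.3 kN → 256 kN.
Block shear: A_gv = 1040, A_nv = 656, A_nt = 232 mm²; R_n = min(0.6F_uA_nv, 0.6F_yA_gv) + U_bs·F_u·A_nt = 281.5 kN → 211 kN.
Block shear governs: 211 kN.

211 kN (block shear governs)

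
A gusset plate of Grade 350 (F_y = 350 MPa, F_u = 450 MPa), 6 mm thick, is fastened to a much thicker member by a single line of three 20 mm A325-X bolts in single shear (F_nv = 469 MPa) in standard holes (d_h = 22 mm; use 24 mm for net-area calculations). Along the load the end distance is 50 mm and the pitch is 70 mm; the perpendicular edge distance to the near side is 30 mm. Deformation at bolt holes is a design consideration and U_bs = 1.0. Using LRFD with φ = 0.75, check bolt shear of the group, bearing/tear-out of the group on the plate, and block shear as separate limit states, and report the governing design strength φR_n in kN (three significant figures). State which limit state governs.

194 kN (block shear governs)

Bolt shear: A_b = π·20²/4 = 314.2 mm²; R_n = 469 × 314.2 × 3 × 1 / 1000 = 442 kN → 0.75 × 442 = 332 kN.
Bearing: edge l_c = 39, r_n = 126.4 kN; interior l_c = 48, r_n = 129.6 kN; R_n = 126.4 + 2·129.6 = 385.6 kN → 289 kN.
Block shear: A_gv = 1140, A_nv = 780, A_nt = 108 mm²; R_n = min(0.6F_uA_nv, 0.6F_yA_gv) + U_bs·F_u·A_nt = 259.2 kN → 194 kN.
Block shear governs: 194 kN.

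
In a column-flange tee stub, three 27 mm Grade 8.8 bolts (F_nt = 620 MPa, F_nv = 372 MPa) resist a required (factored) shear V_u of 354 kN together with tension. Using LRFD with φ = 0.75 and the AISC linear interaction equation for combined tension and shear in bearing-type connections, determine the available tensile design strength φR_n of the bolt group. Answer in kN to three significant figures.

A_b = π·27²/4 = 572.6 mm²; f_rv = 354 × 1000 / (3 × 572.6) = 206.1 MPa.
F'_nt = 1.3 F_nt − (F_nt / φF_nv) f_rv = 1.3·620 − (620/(0.75·372))·206.1 = 348 MPa, capped at F_nt → F'_nt = 348 MPa.
R_n = F'_nt · A_b · n = 348 × 572.6 × 3 / 1000 = 597.8 kN.
Design strength φR_n = 0.75 × 597.8 = 448 kN.

448 kN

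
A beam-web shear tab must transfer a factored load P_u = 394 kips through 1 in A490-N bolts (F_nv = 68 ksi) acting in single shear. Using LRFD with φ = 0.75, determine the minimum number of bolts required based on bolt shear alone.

A_b = π·1²/4 = 0.7854 in².
Per-bolt design strength φR_n = 0.75 × 68 × 0.7854 × 1 = 40.06 kips.
n ≥ 394 / 40.06 = 9.836 → use 10 bolts.

10 bolts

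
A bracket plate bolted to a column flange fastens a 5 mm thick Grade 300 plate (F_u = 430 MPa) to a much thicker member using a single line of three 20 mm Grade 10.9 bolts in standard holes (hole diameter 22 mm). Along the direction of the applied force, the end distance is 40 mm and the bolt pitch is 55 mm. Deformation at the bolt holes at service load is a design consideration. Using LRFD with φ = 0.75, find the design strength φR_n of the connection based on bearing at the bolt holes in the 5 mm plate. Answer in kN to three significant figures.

184 kN

Per bolt r_n = 1.2 l_c t F_u ≤ 2.4 d t F_u; upper limit = 2.4 × 20 × 5 × 430 / 1000 = 103.2 kN.
Edge bolt: l_c = 40 − 22/2 = 29 mm → 1.2 × 29 × 5 × 430 / 1000 = 74.82 → r_n = 74.82 kN.
Interior bolts: l_c = 55 − 22 = 33 mm → 1.2 × 33 × 5 × 430 / 1000 = 85.14 → r_n = 85.14 kN.
R_n = 1 × 74.82 + 2 × 85.14 = 245.1 kN.
Design strength φR_n = 0.75 × 245.1 = 184 kN.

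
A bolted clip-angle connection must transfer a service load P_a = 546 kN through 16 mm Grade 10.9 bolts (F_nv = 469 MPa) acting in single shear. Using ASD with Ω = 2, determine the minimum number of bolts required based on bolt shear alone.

12 bolts

A_b = π·16²/4 = 201.1 mm².
Per-bolt allowable strength R_n/Ω = 469 × 201.1 × 1 / 1000 / 2 = 47.15 kN.
n ≥ 546 / 47.15 = 11.58 → use 12 bolts.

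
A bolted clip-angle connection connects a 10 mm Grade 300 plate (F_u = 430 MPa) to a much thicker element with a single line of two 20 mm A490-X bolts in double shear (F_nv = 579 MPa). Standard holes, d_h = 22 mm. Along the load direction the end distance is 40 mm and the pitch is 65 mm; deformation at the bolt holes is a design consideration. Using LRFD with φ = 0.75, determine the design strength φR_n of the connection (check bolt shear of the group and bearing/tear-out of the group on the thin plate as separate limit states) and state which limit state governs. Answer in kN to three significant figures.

Bolt shear: A_b = π·20²/4 = 314.2 mm²; R_n = 579 × 314.2 × 2 × 2 / 1000 = 727.6 kN → 0.75 × 727.6 = 546 kN.
Bearing (1.2 l_c t F_u ≤ 2.4 d t F_u): upper limit = 2.4·20·10·430 / 1000 = 206.4 kN.
  Edge l_c = 40 − 22/2 = 29 → r_n = 149.6 kN; interior l_c = 65 − 22 = 43 → r_n = 206.4 kN.
  R_n,bearing = 1·149.6 + 1·206.4 = 356 kN → 0.75 × 356 = 267 kN.
Bearing governs: 267 kN.

267 kN (bearing governs)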